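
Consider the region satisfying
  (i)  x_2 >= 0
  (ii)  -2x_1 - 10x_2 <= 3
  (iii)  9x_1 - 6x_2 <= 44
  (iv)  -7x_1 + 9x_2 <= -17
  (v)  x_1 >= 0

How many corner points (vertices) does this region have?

3

Of the 10 pairwise boundary intersections, those satisfying every inequality are:
  (44/9, 0)
  (17/7, 0)
  (98/13, 155/39)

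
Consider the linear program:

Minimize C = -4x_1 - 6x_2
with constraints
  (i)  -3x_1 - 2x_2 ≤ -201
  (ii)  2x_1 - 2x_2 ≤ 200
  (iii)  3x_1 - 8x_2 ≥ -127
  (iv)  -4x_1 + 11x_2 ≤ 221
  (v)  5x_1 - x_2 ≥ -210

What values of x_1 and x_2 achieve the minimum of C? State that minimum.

Extreme points and C = -4x_1 - 6x_2:
  (401/5, -99/5) → C = -202
  (677/15, 164/5) → C = -1132/3
  (927/5, 427/5) → C = -1254

x_1 = 927/5, x_2 = 427/5, minimum C = -1254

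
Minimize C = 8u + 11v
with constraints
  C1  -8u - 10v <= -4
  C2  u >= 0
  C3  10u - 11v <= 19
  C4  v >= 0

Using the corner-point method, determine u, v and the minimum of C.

u = 1/2, v = 0, minimum C = 4

Vertices and C = 8u + 11v:
  (0, 2/5) → C = 22/5
  (1/2, 0) → C = 4
  (19/10, 0) → C = 76/5
The feasible region is unbounded (it extends along (0, 1), (11, 10)), but C strictly increases along every unbounded feasible direction, so there is no improving ray and the minimum is attained at a vertex.

The binding constraints are -8u - 10v = -4 and v = 0.
Solving simultaneously gives u = 1/2, v = 0.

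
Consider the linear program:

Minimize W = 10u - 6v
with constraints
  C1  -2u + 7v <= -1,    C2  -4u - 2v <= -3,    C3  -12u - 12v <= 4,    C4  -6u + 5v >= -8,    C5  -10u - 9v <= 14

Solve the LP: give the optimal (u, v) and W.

u = 23/32, v = 1/16, minimum W = 109/16

Vertices and W = 10u - 6v:
  (23/32, 1/16) → W = 109/16
  (51/32, 5/16) → W = 225/16
  (31/32, -7/16) → W = 197/16

The optimum lies where -2u + 7v = -1 and -4u - 2v = -3.
Solving simultaneously gives u = 23/32, v = 1/16.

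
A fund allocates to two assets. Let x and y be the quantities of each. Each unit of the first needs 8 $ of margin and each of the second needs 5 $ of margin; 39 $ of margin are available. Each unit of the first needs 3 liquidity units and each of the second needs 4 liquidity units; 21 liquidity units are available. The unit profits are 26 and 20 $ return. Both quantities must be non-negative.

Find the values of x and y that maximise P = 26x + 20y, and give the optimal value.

Feasible corners and P = 26x + 20y:
  (0, 0) → P = 0
  (0, 21/4) → P = 105
  (39/8, 0) → P = 507/4
  (3, 3) → P = 138

x = 3, y = 3, maximum P = 138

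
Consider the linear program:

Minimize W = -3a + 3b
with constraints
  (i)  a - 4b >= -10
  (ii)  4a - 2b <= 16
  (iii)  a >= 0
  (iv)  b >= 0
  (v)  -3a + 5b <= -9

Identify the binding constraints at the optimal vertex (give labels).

Vertices and W = -3a + 3b:
  (4, 0) → W = -12
  (31/7, 6/7) → W = -75/7
  (3, 0) → W = -9

The minimum is at (4, 0). Substituting into each constraint, equality holds for (ii) and (iv); the remaining constraints have slack.

(ii) and (iv)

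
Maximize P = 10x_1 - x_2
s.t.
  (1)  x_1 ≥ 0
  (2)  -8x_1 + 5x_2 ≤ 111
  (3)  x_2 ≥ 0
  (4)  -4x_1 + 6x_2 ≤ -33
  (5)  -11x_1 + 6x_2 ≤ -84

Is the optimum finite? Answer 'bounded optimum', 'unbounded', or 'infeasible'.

From the feasible point (33/4, 0), moving in the direction (6, 4) keeps every constraint satisfied while P increases without bound.

unbounded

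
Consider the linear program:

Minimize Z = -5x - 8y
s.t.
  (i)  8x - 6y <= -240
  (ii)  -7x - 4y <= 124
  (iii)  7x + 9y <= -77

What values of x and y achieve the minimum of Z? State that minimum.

Vertices and Z = -5x - 8y:
  (-852/37, 344/37) → Z = 1508/37
  (-23, 28/3) → Z = 121/3
  (-808/35, 47/5) → Z = 1408/35

x = -808/35, y = 47/5, minimum Z = 1408/35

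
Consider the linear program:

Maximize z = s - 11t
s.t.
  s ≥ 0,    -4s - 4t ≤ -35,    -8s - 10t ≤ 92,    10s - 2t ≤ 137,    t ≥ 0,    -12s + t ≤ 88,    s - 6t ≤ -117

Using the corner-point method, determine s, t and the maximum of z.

s = 0, t = 39/2, maximum z = -429/2

Extreme points and z = s - 11t:
  (0, 88) → z = -968
  (0, 39/2) → z = -429/2
  (528/29, 1307/58) → z = -13321/58
The feasible region is unbounded (it extends along (1, 12), (1, 5)), but z strictly decreases along every unbounded feasible direction, so there is no improving ray and the maximum is attained at a vertex.

The optimum lies where s = 0 and s - 6t = -117.
Solving simultaneously gives s = 0, t = 39/2.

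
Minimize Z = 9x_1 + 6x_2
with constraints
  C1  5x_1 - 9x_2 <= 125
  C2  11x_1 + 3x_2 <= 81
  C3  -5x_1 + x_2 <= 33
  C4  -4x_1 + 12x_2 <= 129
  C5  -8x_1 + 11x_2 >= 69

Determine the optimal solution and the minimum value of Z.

Corner points and Z = 9x_1 + 6x_2:
  (65/16, 581/48) → Z = 1747/16
  (684/145, 1407/145) → Z = 14598/145
  (-267/56, 513/56) → Z = 675/56
  (-294/47, 81/47) → Z = -2160/47

The binding constraints are -5x_1 + x_2 = 33 and -8x_1 + 11x_2 = 69.
Solving simultaneously gives x_1 = -294/47, x_2 = 81/47.

x_1 = -294/47, x_2 = 81/47, minimum Z = -2160/47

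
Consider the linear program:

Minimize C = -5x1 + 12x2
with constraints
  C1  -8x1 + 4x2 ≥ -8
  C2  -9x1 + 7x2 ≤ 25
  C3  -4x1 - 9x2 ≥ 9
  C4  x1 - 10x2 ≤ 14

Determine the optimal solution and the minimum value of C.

Feasible corners and C = -5x1 + 12x2:
  (9/22, -13/11) → C = -357/22
  (6/19, -26/19) → C = -18
  (-288/109, 19/109) → C = 1668/109
  (-348/83, -151/83) → C = -72/83

The binding constraints are -8x1 + 4x2 = -8 and x1 - 10x2 = 14.
Solving simultaneously gives x1 = 6/19, x2 = -26/19.

x1 = 6/19, x2 = -26/19, minimum C = -18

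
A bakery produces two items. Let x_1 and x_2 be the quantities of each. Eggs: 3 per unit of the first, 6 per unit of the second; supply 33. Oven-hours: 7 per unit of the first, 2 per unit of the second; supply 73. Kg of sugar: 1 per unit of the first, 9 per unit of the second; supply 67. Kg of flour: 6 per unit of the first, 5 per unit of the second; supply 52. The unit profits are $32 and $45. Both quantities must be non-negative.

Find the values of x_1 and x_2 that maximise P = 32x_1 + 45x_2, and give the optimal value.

x_1 = 7, x_2 = 2, maximum P = 314

Extreme points and P = 32x_1 + 45x_2:
  (0, 0) → P = 0
  (0, 11/2) → P = 495/2
  (26/3, 0) → P = 832/3
  (7, 2) → P = 314

The binding constraints are 3x_1 + 6x_2 = 33 and 6x_1 + 5x_2 = 52.
Solving simultaneously gives x_1 = 7, x_2 = 2.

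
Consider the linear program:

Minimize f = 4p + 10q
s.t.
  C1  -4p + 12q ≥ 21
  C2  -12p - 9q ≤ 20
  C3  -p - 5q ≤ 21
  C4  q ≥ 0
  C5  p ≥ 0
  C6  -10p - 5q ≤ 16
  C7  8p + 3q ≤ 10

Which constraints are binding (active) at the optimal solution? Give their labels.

Vertices and f = 4p + 10q:
  (0, 7/4) → f = 35/2
  (19/36, 52/27) → f = 577/27
  (0, 10/3) → f = 100/3

The minimum is at (0, 7/4). Substituting into each constraint, equality holds for C1 and C5; the remaining constraints have slack.

C1 and C5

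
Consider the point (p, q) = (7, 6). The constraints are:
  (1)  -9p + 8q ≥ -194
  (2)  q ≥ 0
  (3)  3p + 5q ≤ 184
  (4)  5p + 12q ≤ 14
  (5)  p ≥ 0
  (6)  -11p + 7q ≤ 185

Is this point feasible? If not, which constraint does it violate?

Constraint (4): 5p + 12q = 107, which is not ≤ 14. All other constraints are satisfied.

not feasible — violates (4)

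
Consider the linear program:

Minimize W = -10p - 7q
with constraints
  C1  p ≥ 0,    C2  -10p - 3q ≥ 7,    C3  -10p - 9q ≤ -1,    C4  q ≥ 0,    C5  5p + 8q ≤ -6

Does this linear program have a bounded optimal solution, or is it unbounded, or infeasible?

The boundaries q = 0 and 5p + 8q = -6 meet at (-6/5, 0), but that point violates p ≥ 0. Every candidate vertex is excluded by some other constraint, so the feasible region is empty.

infeasible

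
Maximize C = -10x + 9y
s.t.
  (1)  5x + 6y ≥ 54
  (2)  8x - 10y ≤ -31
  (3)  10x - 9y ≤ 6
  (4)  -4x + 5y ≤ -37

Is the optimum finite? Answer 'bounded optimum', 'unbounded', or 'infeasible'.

Constraints 8x - 10y ≤ -31 and -4x + 5y ≤ -37 have parallel boundaries but demand opposite sides — no point can satisfy both, so the region is empty.

infeasible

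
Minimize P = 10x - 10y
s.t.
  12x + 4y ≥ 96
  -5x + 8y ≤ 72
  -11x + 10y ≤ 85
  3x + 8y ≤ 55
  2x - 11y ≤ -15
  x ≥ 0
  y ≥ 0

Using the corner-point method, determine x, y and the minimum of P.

Corner points and P = 10x - 10y:
  (137/21, 31/7) → P = 440/21
  (249/35, 93/35) → P = 312/7
  (485/49, 155/49) → P = 3300/49

The binding constraints are 12x + 4y = 96 and 3x + 8y = 55.
Solving simultaneously gives x = 137/21, y = 31/7.

x = 137/21, y = 31/7, minimum P = 440/21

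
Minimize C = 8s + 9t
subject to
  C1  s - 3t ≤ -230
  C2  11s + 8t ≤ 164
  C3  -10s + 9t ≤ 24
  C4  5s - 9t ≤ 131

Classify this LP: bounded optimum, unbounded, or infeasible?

The boundaries s - 3t = -230 and 11s + 8t = 164 meet at (-1348/41, 2694/41), but that point violates -10s + 9t ≤ 24. Every candidate vertex is excluded by some other constraint, so the feasible region is empty.

infeasible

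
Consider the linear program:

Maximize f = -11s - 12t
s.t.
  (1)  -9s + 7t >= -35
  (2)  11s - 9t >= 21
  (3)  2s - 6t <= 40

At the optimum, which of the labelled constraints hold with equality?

(2) and (3)

Vertices and f = -11s - 12t:
  (42, 49) → f = -1050
  (-7/4, -29/4) → f = 425/4
  (-39/8, -199/24) → f = 1225/8

The maximum is at (-39/8, -199/24). Substituting into each constraint, equality holds for (2) and (3); the remaining constraints have slack.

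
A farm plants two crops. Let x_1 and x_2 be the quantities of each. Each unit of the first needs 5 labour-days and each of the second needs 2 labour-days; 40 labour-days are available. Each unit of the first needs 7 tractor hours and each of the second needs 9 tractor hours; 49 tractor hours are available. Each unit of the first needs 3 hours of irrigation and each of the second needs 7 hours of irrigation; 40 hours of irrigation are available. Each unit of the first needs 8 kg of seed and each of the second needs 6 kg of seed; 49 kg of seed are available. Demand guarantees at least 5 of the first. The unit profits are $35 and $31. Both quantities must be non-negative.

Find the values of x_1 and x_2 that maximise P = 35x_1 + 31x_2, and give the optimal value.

At the optimal vertex, 8x_1 + 6x_2 = 49 and x_1 = 5.
Solving simultaneously gives x_1 = 5, x_2 = 3/2.

x_1 = 5, x_2 = 3/2, maximum P = 443/2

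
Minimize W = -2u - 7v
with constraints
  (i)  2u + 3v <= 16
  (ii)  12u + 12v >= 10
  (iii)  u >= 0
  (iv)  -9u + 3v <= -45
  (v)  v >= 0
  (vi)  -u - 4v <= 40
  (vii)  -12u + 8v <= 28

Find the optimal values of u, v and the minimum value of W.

Extreme points and W = -2u - 7v:
  (61/11, 18/11) → W = -248/11
  (8, 0) → W = -16
  (5, 0) → W = -10

The binding constraints are 2u + 3v = 16 and -9u + 3v = -45.
Solving simultaneously gives u = 61/11, v = 18/11.

u = 61/11, v = 18/11, minimum W = -248/11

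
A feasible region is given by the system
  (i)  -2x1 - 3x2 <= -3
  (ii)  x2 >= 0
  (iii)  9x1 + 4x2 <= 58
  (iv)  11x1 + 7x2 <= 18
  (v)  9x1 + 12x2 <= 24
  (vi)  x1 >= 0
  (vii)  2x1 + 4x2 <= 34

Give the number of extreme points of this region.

5

The feasible vertices (each the meet of two boundaries and inside every other half-plane) are:
  (3/2, 0)
  (0, 1)
  (18/11, 0)
  (16/23, 34/23)
  (0, 2)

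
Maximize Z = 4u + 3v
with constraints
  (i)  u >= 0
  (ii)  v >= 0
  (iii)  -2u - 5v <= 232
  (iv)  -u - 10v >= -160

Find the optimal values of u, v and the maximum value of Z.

u = 160, v = 0, maximum Z = 640

Feasible corners and Z = 4u + 3v:
  (0, 0) → Z = 0
  (0, 16) → Z = 48
  (160, 0) → Z = 640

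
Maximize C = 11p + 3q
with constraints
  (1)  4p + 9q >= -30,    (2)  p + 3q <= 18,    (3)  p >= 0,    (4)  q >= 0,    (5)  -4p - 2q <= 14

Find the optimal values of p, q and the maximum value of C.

Feasible corners and C = 11p + 3q:
  (0, 6) → C = 18
  (18, 0) → C = 198
  (0, 0) → C = 0

p = 18, q = 0, maximum C = 198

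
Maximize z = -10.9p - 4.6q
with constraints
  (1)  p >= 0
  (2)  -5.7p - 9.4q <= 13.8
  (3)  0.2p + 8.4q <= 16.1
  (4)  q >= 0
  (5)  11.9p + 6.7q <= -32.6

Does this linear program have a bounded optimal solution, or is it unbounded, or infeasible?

infeasible

The boundaries p = 0 and 0.2p + 8.4q = 16.1 meet at (0, 23/12), but that point violates 11.9p + 6.7q ≤ -32.6. Every candidate vertex is excluded by some other constraint, so the feasible region is empty.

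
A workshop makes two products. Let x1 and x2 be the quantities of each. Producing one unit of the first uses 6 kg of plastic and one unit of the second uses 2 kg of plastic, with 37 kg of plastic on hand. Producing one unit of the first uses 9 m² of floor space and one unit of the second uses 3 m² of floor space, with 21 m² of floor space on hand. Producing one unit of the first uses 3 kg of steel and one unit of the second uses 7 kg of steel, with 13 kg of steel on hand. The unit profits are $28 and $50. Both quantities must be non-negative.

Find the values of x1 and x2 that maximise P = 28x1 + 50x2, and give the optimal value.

Corner points and P = 28x1 + 50x2:
  (0, 0) → P = 0
  (0, 13/7) → P = 650/7
  (7/3, 0) → P = 196/3
  (2, 1) → P = 106

x1 = 2, x2 = 1, maximum P = 106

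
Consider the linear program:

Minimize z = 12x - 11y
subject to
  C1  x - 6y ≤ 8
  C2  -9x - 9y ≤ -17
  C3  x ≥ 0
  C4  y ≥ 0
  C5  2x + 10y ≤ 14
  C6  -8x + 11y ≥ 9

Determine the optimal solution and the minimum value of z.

x = 11/18, y = 23/18, minimum z = -121/18

Feasible corners and z = 12x - 11y:
  (11/18, 23/18) → z = -121/18
  (106/171, 217/171) → z = -1115/171
  (32/51, 65/51) → z = -331/51

The binding constraints are -9x - 9y = -17 and 2x + 10y = 14.
Solving simultaneously gives x = 11/18, y = 23/18.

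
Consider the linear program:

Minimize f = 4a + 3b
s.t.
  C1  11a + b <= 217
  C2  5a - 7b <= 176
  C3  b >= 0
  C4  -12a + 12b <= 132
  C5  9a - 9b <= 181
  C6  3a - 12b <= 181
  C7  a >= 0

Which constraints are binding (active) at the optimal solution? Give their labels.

Feasible corners and f = 4a + 3b:
  (217/11, 0) → f = 868/11
  (103/6, 169/6) → f = 919/6
  (0, 0) → f = 0
  (0, 11) → f = 33

The minimum is at (0, 0). Substituting into each constraint, equality holds for C3 and C7; the remaining constraints have slack.

C3 and C7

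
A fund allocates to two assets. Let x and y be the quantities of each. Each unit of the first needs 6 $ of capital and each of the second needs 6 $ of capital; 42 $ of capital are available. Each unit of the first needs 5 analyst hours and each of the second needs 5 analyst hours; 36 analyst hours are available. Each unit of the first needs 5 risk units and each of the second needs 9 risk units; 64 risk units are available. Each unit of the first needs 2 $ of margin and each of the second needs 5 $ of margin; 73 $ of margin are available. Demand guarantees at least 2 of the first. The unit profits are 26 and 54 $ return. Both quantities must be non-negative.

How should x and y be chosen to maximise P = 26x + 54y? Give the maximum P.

Feasible corners and P = 26x + 54y:
  (7, 0) → P = 182
  (2, 0) → P = 52
  (2, 5) → P = 322

The optimum lies where 6x + 6y = 42 and x = 2.
Solving simultaneously gives x = 2, y = 5.

x = 2, y = 5, maximum P = 322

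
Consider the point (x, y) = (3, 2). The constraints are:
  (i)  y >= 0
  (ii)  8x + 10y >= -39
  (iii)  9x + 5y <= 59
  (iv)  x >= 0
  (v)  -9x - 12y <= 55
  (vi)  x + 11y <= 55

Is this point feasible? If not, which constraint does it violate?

feasible

(i): 2 ≥ 0 ✓
(ii): 44 ≥ -39 ✓
(iii): 37 ≤ 59 ✓
(iv): 3 ≥ 0 ✓
(v): -51 ≤ 55 ✓
(vi): 25 ≤ 55 ✓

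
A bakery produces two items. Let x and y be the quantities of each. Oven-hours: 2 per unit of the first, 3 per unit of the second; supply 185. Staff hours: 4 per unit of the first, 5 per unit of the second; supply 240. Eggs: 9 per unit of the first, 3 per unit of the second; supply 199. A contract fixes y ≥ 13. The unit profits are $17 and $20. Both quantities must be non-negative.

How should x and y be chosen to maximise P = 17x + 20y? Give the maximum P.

x = 25/3, y = 124/3, maximum P = 2905/3

Vertices and P = 17x + 20y:
  (0, 48) → P = 960
  (0, 13) → P = 260
  (25/3, 124/3) → P = 2905/3
  (160/9, 13) → P = 5060/9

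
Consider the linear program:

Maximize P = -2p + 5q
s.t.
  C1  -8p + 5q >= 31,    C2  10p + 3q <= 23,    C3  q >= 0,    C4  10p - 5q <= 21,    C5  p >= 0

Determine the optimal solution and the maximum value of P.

The optimum lies where 10p + 3q = 23 and p = 0.
Solving simultaneously gives p = 0, q = 23/3.

p = 0, q = 23/3, maximum P = 115/3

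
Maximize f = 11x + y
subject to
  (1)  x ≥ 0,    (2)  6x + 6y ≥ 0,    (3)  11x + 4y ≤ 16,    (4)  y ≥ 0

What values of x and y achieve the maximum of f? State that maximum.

Vertices and f = 11x + y:
  (0, 0) → f = 0
  (0, 4) → f = 4
  (16/11, 0) → f = 16

x = 16/11, y = 0, maximum f = 16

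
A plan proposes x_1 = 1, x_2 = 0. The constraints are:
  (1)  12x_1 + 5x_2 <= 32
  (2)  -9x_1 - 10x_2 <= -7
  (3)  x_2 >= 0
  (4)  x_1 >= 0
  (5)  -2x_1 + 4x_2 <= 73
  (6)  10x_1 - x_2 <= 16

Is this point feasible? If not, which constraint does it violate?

(1): 12 ≤ 32 ✓
(2): -9 ≤ -7 ✓
(3): 0 ≥ 0 ✓
(4): 1 ≥ 0 ✓
(5): -2 ≤ 73 ✓
(6): 10 ≤ 16 ✓

feasible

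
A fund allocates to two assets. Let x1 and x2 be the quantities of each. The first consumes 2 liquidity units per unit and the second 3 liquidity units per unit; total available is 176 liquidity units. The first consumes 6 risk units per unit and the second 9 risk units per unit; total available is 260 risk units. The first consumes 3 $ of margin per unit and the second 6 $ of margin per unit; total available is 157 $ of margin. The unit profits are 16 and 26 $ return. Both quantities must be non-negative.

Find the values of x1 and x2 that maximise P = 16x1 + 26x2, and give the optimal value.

Vertices and P = 16x1 + 26x2:
  (0, 0) → P = 0
  (0, 157/6) → P = 2041/3
  (130/3, 0) → P = 2080/3
  (49/3, 18) → P = 2188/3

The binding constraints are 6x1 + 9x2 = 260 and 3x1 + 6x2 = 157.
Solving simultaneously gives x1 = 49/3, x2 = 18.

x1 = 49/3, x2 = 18, maximum P = 2188/3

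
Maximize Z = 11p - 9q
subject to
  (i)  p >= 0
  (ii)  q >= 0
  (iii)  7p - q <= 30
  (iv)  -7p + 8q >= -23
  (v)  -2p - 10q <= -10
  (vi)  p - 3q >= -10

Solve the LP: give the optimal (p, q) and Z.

p = 31/7, q = 1, maximum Z = 278/7

Corner points and Z = 11p - 9q:
  (0, 1) → Z = -9
  (0, 10/3) → Z = -30
  (31/7, 1) → Z = 278/7
  (5, 5) → Z = 10
  (155/43, 12/43) → Z = 1597/43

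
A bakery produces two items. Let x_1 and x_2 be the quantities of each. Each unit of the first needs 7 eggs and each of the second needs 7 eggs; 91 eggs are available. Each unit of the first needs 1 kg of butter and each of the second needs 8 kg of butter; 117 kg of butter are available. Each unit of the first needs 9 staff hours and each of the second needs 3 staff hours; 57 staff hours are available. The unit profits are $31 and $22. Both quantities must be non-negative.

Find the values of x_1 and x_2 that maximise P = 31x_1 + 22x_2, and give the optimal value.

At the optimal vertex, 7x_1 + 7x_2 = 91 and 9x_1 + 3x_2 = 57.
Solving simultaneously gives x_1 = 3, x_2 = 10.

x_1 = 3, x_2 = 10, maximum P = 313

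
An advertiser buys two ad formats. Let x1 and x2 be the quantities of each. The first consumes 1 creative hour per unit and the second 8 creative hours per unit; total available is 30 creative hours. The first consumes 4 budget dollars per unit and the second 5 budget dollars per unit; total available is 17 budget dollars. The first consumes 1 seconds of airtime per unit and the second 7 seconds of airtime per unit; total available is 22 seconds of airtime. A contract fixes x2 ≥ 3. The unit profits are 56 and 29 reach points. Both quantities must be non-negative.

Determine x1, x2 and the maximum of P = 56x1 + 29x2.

The optimum lies where 4x1 + 5x2 = 17 and x2 = 3.
Solving simultaneously gives x1 = 1/2, x2 = 3.

x1 = 1/2, x2 = 3, maximum P = 115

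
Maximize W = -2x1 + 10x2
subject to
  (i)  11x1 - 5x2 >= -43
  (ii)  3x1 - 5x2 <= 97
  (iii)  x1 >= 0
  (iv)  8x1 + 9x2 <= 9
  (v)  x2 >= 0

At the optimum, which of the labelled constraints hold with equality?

(iii) and (iv)

Vertices and W = -2x1 + 10x2:
  (0, 1) → W = 10
  (0, 0) → W = 0
  (9/8, 0) → W = -9/4

The maximum is at (0, 1). Substituting into each constraint, equality holds for (iii) and (iv); the remaining constraints have slack.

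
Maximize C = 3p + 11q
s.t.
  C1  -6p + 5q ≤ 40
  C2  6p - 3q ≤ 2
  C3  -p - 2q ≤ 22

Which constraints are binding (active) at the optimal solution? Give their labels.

C1 and C2

Vertices and C = 3p + 11q:
  (65/6, 21) → C = 527/2
  (-190/17, -92/17) → C = -1582/17
  (-62/15, -134/15) → C = -332/3

The maximum is at (65/6, 21). Substituting into each constraint, equality holds for C1 and C2; the remaining constraints have slack.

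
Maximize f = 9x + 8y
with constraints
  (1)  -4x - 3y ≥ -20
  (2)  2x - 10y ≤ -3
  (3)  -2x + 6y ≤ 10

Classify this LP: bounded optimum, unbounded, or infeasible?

Corner points and f = 9x + 8y:
  (191/46, 26/23) → f = 2135/46
  (3, 8/3) → f = 145/3
  (-41/4, -7/4) → f = -425/4
The feasible region has finitely many vertices and no improving ray; the maximum is 145/3 at (3, 8/3).

bounded optimum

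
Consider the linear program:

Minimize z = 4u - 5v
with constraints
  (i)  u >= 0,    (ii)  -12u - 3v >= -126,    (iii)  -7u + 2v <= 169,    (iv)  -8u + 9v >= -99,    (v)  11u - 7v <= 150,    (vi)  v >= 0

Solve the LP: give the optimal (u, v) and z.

Feasible corners and z = 4u - 5v:
  (0, 42) → z = -210
  (0, 0) → z = 0
  (21/2, 0) → z = 42

The optimum lies where u = 0 and -12u - 3v = -126.
Solving simultaneously gives u = 0, v = 42.

u = 0, v = 42, minimum z = -210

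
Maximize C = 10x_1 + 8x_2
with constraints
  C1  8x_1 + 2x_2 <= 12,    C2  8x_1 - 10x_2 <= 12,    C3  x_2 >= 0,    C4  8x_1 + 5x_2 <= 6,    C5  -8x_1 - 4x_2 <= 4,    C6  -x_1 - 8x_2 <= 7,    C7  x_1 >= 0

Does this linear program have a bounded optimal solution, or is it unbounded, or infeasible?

Vertices and C = 10x_1 + 8x_2:
  (3/4, 0) → C = 15/2
  (0, 0) → C = 0
  (0, 6/5) → C = 48/5
The feasible region has finitely many vertices and no improving ray; the maximum is 48/5 at (0, 6/5).

bounded optimum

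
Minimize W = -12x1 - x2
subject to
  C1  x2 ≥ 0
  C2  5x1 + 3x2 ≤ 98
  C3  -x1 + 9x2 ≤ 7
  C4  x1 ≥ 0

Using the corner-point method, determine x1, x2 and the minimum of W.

x1 = 98/5, x2 = 0, minimum W = -1176/5

Corner points and W = -12x1 - x2:
  (98/5, 0) → W = -1176/5
  (0, 0) → W = 0
  (287/16, 133/48) → W = -10465/48
  (0, 7/9) → W = -7/9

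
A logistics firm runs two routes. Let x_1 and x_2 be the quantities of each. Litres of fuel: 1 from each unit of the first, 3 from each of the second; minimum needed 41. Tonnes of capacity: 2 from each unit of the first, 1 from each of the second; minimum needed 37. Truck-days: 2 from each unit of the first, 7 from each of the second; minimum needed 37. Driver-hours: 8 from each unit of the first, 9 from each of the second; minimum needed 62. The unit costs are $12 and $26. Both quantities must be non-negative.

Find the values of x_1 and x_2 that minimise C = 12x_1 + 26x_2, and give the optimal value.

x_1 = 14, x_2 = 9, minimum C = 402

Corner points and C = 12x_1 + 26x_2:
  (0, 37) → C = 962
  (41, 0) → C = 492
  (14, 9) → C = 402
The feasible region is unbounded (it extends along (0, 1), (1, 0)), but C strictly increases along every unbounded feasible direction, so there is no improving ray and the minimum is attained at a vertex.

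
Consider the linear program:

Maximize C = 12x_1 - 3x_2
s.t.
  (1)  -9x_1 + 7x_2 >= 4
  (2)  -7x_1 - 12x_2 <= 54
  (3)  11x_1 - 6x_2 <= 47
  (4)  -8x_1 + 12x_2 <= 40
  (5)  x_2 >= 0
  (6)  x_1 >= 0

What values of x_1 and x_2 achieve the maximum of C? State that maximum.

Vertices and C = 12x_1 - 3x_2:
  (58/13, 82/13) → C = 450/13
  (0, 4/7) → C = -12/7
  (0, 10/3) → C = -10

The binding constraints are -9x_1 + 7x_2 = 4 and -8x_1 + 12x_2 = 40.
Solving simultaneously gives x_1 = 58/13, x_2 = 82/13.

x_1 = 58/13, x_2 = 82/13, maximum C = 450/13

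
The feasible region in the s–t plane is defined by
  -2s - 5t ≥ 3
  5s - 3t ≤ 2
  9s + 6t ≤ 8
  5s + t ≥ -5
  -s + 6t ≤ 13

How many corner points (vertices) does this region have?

3

Intersecting each pair of boundary lines and keeping only the points that satisfy every inequality leaves:
  (1/31, -19/31)
  (-22/23, -5/23)
  (-13/20, -7/4)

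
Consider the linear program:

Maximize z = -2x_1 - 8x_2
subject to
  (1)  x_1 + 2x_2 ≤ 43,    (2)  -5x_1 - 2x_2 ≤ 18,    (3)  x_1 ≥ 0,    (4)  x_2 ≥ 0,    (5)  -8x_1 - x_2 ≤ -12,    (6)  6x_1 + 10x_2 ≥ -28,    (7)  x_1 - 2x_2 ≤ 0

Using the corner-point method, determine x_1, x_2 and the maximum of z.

x_1 = 24/17, x_2 = 12/17, maximum z = -144/17

Extreme points and z = -2x_1 - 8x_2:
  (0, 43/2) → z = -172
  (43/2, 43/4) → z = -129
  (0, 12) → z = -96
  (24/17, 12/17) → z = -144/17

The optimum lies where -8x_1 - x_2 = -12 and x_1 - 2x_2 = 0.
Solving simultaneously gives x_1 = 24/17, x_2 = 12/17.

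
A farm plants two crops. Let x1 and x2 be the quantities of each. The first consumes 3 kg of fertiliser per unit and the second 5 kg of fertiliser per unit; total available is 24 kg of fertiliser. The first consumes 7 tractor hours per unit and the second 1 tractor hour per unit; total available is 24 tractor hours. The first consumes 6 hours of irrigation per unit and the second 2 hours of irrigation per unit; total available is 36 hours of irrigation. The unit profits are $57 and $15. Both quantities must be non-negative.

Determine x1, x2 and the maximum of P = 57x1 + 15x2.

x1 = 3, x2 = 3, maximum P = 216

Feasible corners and P = 57x1 + 15x2:
  (0, 0) → P = 0
  (0, 24/5) → P = 72
  (24/7, 0) → P = 1368/7
  (3, 3) → P = 216

At the optimal vertex, 3x1 + 5x2 = 24 and 7x1 + x2 = 24.
Solving simultaneously gives x1 = 3, x2 = 3.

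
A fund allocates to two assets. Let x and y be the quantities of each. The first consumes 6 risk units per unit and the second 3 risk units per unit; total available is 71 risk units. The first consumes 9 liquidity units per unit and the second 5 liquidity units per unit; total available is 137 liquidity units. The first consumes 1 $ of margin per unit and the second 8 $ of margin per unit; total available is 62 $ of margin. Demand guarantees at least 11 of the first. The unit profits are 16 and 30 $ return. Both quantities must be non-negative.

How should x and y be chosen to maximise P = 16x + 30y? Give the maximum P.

Feasible corners and P = 16x + 30y:
  (71/6, 0) → P = 568/3
  (11, 0) → P = 176
  (11, 5/3) → P = 226

The optimum lies where 6x + 3y = 71 and x = 11.
Solving simultaneously gives x = 11, y = 5/3.

x = 11, y = 5/3, maximum P = 226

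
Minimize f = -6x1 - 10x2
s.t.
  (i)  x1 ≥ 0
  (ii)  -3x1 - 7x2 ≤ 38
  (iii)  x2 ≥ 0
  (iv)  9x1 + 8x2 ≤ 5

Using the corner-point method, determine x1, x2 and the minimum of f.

x1 = 0, x2 = 5/8, minimum f = -25/4

Feasible corners and f = -6x1 - 10x2:
  (0, 0) → f = 0
  (0, 5/8) → f = -25/4
  (5/9, 0) → f = -10/3

At the optimal vertex, x1 = 0 and 9x1 + 8x2 = 5.
Solving simultaneously gives x1 = 0, x2 = 5/8.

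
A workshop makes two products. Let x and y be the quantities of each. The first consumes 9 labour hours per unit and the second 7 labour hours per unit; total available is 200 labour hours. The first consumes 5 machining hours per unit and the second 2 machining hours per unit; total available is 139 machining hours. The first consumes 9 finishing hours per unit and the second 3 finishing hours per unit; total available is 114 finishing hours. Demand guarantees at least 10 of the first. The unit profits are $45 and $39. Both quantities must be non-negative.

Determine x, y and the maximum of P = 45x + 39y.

Corner points and P = 45x + 39y:
  (38/3, 0) → P = 570
  (10, 0) → P = 450
  (10, 8) → P = 762

The binding constraints are 9x + 3y = 114 and x = 10.
Solving simultaneously gives x = 10, y = 8.

x = 10, y = 8, maximum P = 762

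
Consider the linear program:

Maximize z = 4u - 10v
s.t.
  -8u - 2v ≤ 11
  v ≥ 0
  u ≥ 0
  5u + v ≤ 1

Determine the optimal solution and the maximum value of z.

u = 1/5, v = 0, maximum z = 4/5

Extreme points and z = 4u - 10v:
  (0, 0) → z = 0
  (1/5, 0) → z = 4/5
  (0, 1) → z = -10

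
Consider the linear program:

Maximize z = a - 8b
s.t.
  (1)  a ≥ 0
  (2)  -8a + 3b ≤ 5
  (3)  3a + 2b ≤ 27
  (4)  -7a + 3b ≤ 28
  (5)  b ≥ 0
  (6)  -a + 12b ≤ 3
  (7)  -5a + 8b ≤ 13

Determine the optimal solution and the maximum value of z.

Feasible corners and z = a - 8b:
  (0, 0) → z = 0
  (0, 1/4) → z = -2
  (9, 0) → z = 9
  (159/19, 18/19) → z = 15/19

a = 9, b = 0, maximum z = 9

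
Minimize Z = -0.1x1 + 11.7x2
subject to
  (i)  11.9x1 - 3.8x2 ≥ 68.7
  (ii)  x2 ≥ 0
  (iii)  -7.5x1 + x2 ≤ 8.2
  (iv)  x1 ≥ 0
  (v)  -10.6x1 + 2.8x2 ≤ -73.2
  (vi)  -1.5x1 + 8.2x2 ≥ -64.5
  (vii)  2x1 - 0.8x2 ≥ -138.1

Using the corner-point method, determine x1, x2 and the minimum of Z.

The feasible region is unbounded (it extends along (2, 5), (82, 15)), but Z strictly increases along every unbounded feasible direction, so there is no improving ray and the minimum is attained at a vertex.

x1 = 43, x2 = 0, minimum Z = -4.3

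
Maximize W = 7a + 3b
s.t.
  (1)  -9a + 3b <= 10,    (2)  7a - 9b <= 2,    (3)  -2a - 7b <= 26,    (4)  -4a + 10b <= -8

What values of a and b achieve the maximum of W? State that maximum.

a = -26/17, b = -24/17, maximum W = -254/17

Feasible corners and W = 7a + 3b:
  (-8/5, -22/15) → W = -78/5
  (-62/39, -56/39) → W = -602/39
  (-26/17, -24/17) → W = -254/17

At the optimal vertex, 7a - 9b = 2 and -4a + 10b = -8.
Solving simultaneously gives a = -26/17, b = -24/17.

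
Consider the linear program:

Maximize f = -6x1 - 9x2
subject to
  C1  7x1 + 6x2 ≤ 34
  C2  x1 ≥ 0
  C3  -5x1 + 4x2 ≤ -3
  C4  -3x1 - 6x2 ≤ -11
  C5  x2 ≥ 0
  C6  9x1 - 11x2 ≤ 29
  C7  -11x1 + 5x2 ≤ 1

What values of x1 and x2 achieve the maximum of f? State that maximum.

The binding constraints are -5x1 + 4x2 = -3 and -3x1 - 6x2 = -11.
Solving simultaneously gives x1 = 31/21, x2 = 23/21.

x1 = 31/21, x2 = 23/21, maximum f = -131/7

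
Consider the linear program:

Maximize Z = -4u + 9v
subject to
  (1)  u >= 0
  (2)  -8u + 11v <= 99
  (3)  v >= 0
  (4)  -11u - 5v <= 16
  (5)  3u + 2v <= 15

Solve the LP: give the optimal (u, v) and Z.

The optimum lies where u = 0 and 3u + 2v = 15.
Solving simultaneously gives u = 0, v = 15/2.

u = 0, v = 15/2, maximum Z = 135/2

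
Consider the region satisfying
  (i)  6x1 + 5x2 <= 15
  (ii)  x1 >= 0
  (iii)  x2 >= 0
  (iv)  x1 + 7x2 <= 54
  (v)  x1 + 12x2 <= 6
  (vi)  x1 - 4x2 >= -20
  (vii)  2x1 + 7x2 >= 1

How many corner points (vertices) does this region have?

5

Intersecting each pair of boundary lines and keeping only the points that satisfy every inequality leaves:
  (5/2, 0)
  (150/67, 21/67)
  (0, 1/2)
  (0, 1/7)
  (1/2, 0)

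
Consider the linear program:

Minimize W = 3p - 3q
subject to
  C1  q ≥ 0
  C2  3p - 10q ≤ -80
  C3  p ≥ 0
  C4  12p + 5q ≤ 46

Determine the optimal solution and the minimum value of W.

Corner points and W = 3p - 3q:
  (0, 8) → W = -24
  (4/9, 122/15) → W = -346/15
  (0, 46/5) → W = -138/5

p = 0, q = 46/5, minimum W = -138/5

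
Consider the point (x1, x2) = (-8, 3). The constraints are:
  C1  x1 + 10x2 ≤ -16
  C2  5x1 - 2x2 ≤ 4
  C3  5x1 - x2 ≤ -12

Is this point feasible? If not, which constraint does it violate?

not feasible — violates C1

Constraint C1: x1 + 10x2 = 22, which is not ≤ -16. All other constraints are satisfied.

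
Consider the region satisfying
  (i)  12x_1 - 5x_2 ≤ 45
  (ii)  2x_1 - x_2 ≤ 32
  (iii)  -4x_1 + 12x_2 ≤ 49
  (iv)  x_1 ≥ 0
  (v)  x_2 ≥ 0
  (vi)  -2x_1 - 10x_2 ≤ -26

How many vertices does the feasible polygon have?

Of the 15 pairwise boundary intersections, those satisfying every inequality are:
  (785/124, 192/31)
  (58/13, 111/65)
  (0, 49/12)
  (0, 13/5)

4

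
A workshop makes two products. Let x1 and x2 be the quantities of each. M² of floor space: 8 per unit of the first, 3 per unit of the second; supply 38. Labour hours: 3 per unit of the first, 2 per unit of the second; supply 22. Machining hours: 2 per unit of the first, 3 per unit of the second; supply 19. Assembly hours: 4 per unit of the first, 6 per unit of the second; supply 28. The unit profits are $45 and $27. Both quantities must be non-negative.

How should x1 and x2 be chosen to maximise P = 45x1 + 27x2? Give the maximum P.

Corner points and P = 45x1 + 27x2:
  (0, 0) → P = 0
  (0, 14/3) → P = 126
  (19/4, 0) → P = 855/4
  (4, 2) → P = 234

x1 = 4, x2 = 2, maximum P = 234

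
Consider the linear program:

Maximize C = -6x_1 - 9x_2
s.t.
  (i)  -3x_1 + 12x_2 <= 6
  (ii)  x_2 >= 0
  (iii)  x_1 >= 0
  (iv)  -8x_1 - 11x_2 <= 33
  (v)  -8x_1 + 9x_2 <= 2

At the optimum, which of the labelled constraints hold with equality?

(ii) and (iii)

Corner points and C = -6x_1 - 9x_2:
  (10/23, 14/23) → C = -186/23
  (0, 0) → C = 0
  (0, 2/9) → C = -2
The feasible region is unbounded (it extends along (4, 1), (1, 0)), but C strictly decreases along every unbounded feasible direction, so there is no improving ray and the maximum is attained at a vertex.

The maximum is at (0, 0). Substituting into each constraint, equality holds for (ii) and (iii); the remaining constraints have slack.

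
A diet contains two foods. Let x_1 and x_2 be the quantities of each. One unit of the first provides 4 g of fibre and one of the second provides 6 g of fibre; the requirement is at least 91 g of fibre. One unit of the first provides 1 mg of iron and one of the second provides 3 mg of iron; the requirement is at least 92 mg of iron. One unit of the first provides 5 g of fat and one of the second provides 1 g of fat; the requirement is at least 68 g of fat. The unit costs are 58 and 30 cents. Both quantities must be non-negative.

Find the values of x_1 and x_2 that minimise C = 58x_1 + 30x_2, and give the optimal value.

x_1 = 8, x_2 = 28, minimum C = 1304

Extreme points and C = 58x_1 + 30x_2:
  (0, 68) → C = 2040
  (92, 0) → C = 5336
  (8, 28) → C = 1304
The feasible region is unbounded (it extends along (0, 1), (1, 0)), but C strictly increases along every unbounded feasible direction, so there is no improving ray and the minimum is attained at a vertex.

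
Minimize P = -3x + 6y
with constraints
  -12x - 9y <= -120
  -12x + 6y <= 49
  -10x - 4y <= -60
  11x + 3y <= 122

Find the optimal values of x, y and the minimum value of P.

x = 82/7, y = -16/7, minimum P = -342/7

Feasible corners and P = -3x + 6y:
  (31/20, 169/15) → P = 1259/20
  (82/7, -16/7) → P = -342/7
  (195/34, 2003/102) → P = 3421/34

The optimum lies where -12x - 9y = -120 and 11x + 3y = 122.
Solving simultaneously gives x = 82/7, y = -16/7.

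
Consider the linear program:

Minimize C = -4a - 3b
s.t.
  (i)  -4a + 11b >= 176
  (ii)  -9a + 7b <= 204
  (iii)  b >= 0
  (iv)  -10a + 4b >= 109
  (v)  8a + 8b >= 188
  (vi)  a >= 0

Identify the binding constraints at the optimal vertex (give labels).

(ii) and (iv)

Corner points and C = -4a - 3b:
  (53/34, 1059/34) → C = -3389/34
  (0, 204/7) → C = -612/7
  (0, 109/4) → C = -327/4

The minimum is at (53/34, 1059/34). Substituting into each constraint, equality holds for (ii) and (iv); the remaining constraints have slack.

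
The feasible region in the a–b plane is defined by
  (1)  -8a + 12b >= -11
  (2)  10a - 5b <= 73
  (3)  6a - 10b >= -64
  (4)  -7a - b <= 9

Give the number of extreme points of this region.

The feasible vertices (each the meet of two boundaries and inside every other half-plane) are:
  (821/80, 237/40)
  (-97/92, -149/92)
  (15, 77/5)
  (-77/38, 197/38)

4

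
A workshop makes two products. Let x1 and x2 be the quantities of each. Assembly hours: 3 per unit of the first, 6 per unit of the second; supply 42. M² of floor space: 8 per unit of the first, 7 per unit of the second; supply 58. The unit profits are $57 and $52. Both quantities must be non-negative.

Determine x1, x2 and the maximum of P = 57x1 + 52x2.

x1 = 2, x2 = 6, maximum P = 426

Corner points and P = 57x1 + 52x2:
  (0, 0) → P = 0
  (0, 7) → P = 364
  (29/4, 0) → P = 1653/4
  (2, 6) → P = 426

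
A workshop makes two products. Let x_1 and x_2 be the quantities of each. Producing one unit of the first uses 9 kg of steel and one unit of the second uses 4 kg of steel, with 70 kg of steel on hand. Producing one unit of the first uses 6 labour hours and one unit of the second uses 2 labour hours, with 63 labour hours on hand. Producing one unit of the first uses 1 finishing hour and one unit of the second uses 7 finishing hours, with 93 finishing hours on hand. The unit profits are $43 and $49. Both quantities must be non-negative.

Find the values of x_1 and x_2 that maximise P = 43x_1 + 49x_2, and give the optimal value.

x_1 = 2, x_2 = 13, maximum P = 723

Extreme points and P = 43x_1 + 49x_2:
  (0, 0) → P = 0
  (0, 93/7) → P = 651
  (70/9, 0) → P = 3010/9
  (2, 13) → P = 723

The optimum lies where 9x_1 + 4x_2 = 70 and x_1 + 7x_2 = 93.
Solving simultaneously gives x_1 = 2, x_2 = 13.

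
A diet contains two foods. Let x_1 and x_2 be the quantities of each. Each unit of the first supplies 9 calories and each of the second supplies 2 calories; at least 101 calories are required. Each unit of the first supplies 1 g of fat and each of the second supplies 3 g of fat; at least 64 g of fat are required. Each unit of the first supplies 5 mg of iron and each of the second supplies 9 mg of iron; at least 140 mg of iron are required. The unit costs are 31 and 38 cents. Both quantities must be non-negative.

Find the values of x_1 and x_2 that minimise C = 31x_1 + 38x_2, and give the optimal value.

Vertices and C = 31x_1 + 38x_2:
  (0, 101/2) → C = 1919
  (64, 0) → C = 1984
  (7, 19) → C = 939
The feasible region is unbounded (it extends along (0, 1), (1, 0)), but C strictly increases along every unbounded feasible direction, so there is no improving ray and the minimum is attained at a vertex.

The optimum lies where 9x_1 + 2x_2 = 101 and x_1 + 3x_2 = 64.
Solving simultaneously gives x_1 = 7, x_2 = 19.

x_1 = 7, x_2 = 19, minimum C = 939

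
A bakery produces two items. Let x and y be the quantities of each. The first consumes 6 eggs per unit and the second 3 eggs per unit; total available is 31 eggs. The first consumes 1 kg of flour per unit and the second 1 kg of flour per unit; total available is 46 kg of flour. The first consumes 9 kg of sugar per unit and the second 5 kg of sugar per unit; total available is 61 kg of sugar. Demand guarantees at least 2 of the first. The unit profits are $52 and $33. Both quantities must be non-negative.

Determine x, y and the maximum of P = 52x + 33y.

x = 2, y = 19/3, maximum P = 313

Feasible corners and P = 52x + 33y:
  (31/6, 0) → P = 806/3
  (2, 0) → P = 104
  (2, 19/3) → P = 313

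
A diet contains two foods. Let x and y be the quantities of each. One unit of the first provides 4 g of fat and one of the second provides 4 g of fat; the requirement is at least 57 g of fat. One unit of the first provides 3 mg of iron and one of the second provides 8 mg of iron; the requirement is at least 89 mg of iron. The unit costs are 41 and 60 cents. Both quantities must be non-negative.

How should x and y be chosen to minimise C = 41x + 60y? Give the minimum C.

Feasible corners and C = 41x + 60y:
  (0, 57/4) → C = 855
  (89/3, 0) → C = 3649/3
  (5, 37/4) → C = 760
The feasible region is unbounded (it extends along (0, 1), (1, 0)), but C strictly increases along every unbounded feasible direction, so there is no improving ray and the minimum is attained at a vertex.

The optimum lies where 4x + 4y = 57 and 3x + 8y = 89.
Solving simultaneously gives x = 5, y = 37/4.

x = 5, y = 37/4, minimum C = 760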